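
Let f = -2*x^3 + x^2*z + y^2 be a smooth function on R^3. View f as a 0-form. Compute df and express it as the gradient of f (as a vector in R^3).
df = (2*x*(-3*x + z)) dx + (2*y) dy + (x^2) dz; grad f = (2*x*(-3*x + z), 2*y, x^2)

For a 0-form f, d f = (∂f/∂x) dx + (∂f/∂y) dy + (∂f/∂z) dz. The components of the vector representation are exactly the entries of grad f in Cartesian coordinates:
  ∂f/∂x = 2*x*(-3*x + z)
  ∂f/∂y = 2*y
  ∂f/∂z = x^2.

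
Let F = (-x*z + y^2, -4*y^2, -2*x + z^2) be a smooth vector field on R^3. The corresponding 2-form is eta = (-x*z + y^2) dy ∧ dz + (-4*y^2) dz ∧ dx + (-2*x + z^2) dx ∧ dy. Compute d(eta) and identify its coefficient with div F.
d(eta) = (-8*y + z) dx ∧ dy ∧ dz; div F = -8*y + z

For a 2-form in R^3 of the form above, applying d gives a 3-form with coefficient ∂P/∂x + ∂Q/∂y + ∂R/∂z:
  ∂P/∂x = -z
  ∂Q/∂y = -8*y
  ∂R/∂z = 2*z
Sum = -8*y + z, which is exactly div F.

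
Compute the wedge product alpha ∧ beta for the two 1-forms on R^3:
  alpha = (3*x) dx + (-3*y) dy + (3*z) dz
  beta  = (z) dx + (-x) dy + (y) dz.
alpha ∧ beta = (-3*x^2 + 3*y*z) dx ∧ dy + (3*x*y - 3*z^2) dx ∧ dz + (3*x*z - 3*y^2) dy ∧ dz

Distribute the wedge, using dx_i ∧ dx_j = -dx_j ∧ dx_i and dx_i ∧ dx_i = 0. For each pair (i, j) with i < j, the coefficient of dx_i ∧ dx_j in alpha ∧ beta is (alpha_i * beta_j - alpha_j * beta_i). Collecting: alpha ∧ beta = (-3*x^2 + 3*y*z) dx ∧ dy + (3*x*y - 3*z^2) dx ∧ dz + (3*x*z - 3*y^2) dy ∧ dz.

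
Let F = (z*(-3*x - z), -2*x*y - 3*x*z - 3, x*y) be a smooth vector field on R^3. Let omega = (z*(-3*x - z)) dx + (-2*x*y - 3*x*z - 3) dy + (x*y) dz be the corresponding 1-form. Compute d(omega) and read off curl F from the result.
d(omega) = (4*x) dy ∧ dz + (-3*x - y - 2*z) dz ∧ dx + (-2*y - 3*z) dx ∧ dy; curl F = (4*x, -3*x - y - 2*z, -2*y - 3*z)

d omega = sum_{i<j} (∂f_j/∂x_i - ∂f_i/∂x_j) dx_i ∧ dx_j. Under the identification (dy ∧ dz, dz ∧ dx, dx ∧ dy) ↔ (e_x, e_y, e_z), the coefficients are exactly the components of curl F. Compute:
  ∂R/∂y - ∂Q/∂z = (x) - (-3*x) = 4*x
  ∂P/∂z - ∂R/∂x = (-3*x - 2*z) - (y) = -3*x - y - 2*z
  ∂Q/∂x - ∂P/∂y = (-2*y - 3*z) - (0) = -2*y - 3*z.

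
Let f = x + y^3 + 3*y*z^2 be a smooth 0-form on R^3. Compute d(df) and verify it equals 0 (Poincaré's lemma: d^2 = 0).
d(df) = 0

Step 1: df = sum_i (∂f/∂x_i) dx_i = (1) dx + (3*y^2 + 3*z^2) dy + (6*y*z) dz.
Step 2: Apply d again. Using the 1-form formula, the coefficient of dx ∧ dy in d(df) is ∂^2 f/∂x ∂y - ∂^2 f/∂y ∂x = (0) - (0) = 0 (equality of mixed partials for smooth f).
Similarly for dx ∧ dz and dy ∧ dz — all coefficients vanish. So d(df) = 0.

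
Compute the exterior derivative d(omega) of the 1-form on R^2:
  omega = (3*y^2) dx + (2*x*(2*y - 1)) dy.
d(omega) = (-2*y - 2) dx ∧ dy

For a 1-form omega = sum_i f_i dx_i, the exterior derivative is
  d(omega) = sum_{i < j} (∂f_j/∂x_i - ∂f_i/∂x_j) dx_i ∧ dx_j.
  coefficient of dx ∧ dy: ∂f_2/∂x - ∂f_1/∂y = ∂(2*x*(2*y - 1))/∂x - ∂(3*y^2)/∂y = -2*y - 2
Assembling: d(omega) = (-2*y - 2) dx ∧ dy.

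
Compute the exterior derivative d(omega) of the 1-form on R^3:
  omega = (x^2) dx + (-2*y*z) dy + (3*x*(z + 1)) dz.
d(omega) = (3*z + 3) dx ∧ dz + (2*y) dy ∧ dz

For a 1-form omega = sum_i f_i dx_i, the exterior derivative is
  d(omega) = sum_{i < j} (∂f_j/∂x_i - ∂f_i/∂x_j) dx_i ∧ dx_j.
  coefficient of dx ∧ dz: ∂f_3/∂x - ∂f_1/∂z = ∂(3*x*(z + 1))/∂x - ∂(x^2)/∂z = 3*z + 3
  coefficient of dy ∧ dz: ∂f_3/∂y - ∂f_2/∂z = ∂(3*x*(z + 1))/∂y - ∂(-2*y*z)/∂z = 2*y
Assembling: d(omega) = (3*z + 3) dx ∧ dz + (2*y) dy ∧ dz.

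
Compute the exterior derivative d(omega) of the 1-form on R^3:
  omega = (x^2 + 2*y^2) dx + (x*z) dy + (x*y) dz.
d(omega) = (-4*y + z) dx ∧ dy + (y) dx ∧ dz

For a 1-form omega = sum_i f_i dx_i, the exterior derivative is
  d(omega) = sum_{i < j} (∂f_j/∂x_i - ∂f_i/∂x_j) dx_i ∧ dx_j.
  coefficient of dx ∧ dy: ∂f_2/∂x - ∂f_1/∂y = ∂(x*z)/∂x - ∂(x^2 + 2*y^2)/∂y = -4*y + z
  coefficient of dx ∧ dz: ∂f_3/∂x - ∂f_1/∂z = ∂(x*y)/∂x - ∂(x^2 + 2*y^2)/∂z = y
Assembling: d(omega) = (-4*y + z) dx ∧ dy + (y) dx ∧ dz.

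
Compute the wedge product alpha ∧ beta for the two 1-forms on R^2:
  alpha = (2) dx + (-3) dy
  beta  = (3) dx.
alpha ∧ beta = (9) dx ∧ dy

Distribute the wedge, using dx_i ∧ dx_j = -dx_j ∧ dx_i and dx_i ∧ dx_i = 0. For each pair (i, j) with i < j, the coefficient of dx_i ∧ dx_j in alpha ∧ beta is (alpha_i * beta_j - alpha_j * beta_i). Collecting: alpha ∧ beta = (9) dx ∧ dy.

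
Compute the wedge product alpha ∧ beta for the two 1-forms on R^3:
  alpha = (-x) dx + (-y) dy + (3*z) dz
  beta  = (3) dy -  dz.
alpha ∧ beta = (-3*x) dx ∧ dy + (x) dx ∧ dz + (y - 9*z) dy ∧ dz

Distribute the wedge, using dx_i ∧ dx_j = -dx_j ∧ dx_i and dx_i ∧ dx_i = 0. For each pair (i, j) with i < j, the coefficient of dx_i ∧ dx_j in alpha ∧ beta is (alpha_i * beta_j - alpha_j * beta_i). Collecting: alpha ∧ beta = (-3*x) dx ∧ dy + (x) dx ∧ dz + (y - 9*z) dy ∧ dz.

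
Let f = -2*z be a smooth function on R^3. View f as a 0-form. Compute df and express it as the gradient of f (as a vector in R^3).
df = (0) dx + (0) dy + (-2) dz; grad f = (0, 0, -2)

For a 0-form f, d f = (∂f/∂x) dx + (∂f/∂y) dy + (∂f/∂z) dz. The components of the vector representation are exactly the entries of grad f in Cartesian coordinates:
  ∂f/∂x = 0
  ∂f/∂y = 0
  ∂f/∂z = -2.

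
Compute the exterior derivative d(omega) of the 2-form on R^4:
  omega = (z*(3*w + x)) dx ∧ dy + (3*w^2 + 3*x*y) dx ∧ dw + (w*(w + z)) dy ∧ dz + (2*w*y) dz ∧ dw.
d(omega) = (3*w + x) dx ∧ dy ∧ dz + (-3*x + 3*z) dx ∧ dy ∧ dw + (4*w + z) dy ∧ dz ∧ dw

For a 2-form omega = sum_{i<j} g_{ij} dx_i ∧ dx_j, the exterior derivative is
  d(omega) = sum_{i<j} d(g_{ij}) ∧ dx_i ∧ dx_j = sum_{i<j, k} (∂g_{ij}/∂x_k) dx_k ∧ dx_i ∧ dx_j.
Expand each term, using dx_k ∧ dx_i ∧ dx_j = sgn(permutation) dx_{(a)} ∧ dx_{(b)} ∧ dx_{(c)} with (a < b < c) sorted:
  d(z*(3*w + x)) includes (∂/∂z)(z*(3*w + x)) dz = (3*w + x) dz, which multiplied by dx ∧ dy gives (3*w + x) dx ∧ dy ∧ dz
  d(z*(3*w + x)) includes (∂/∂w)(z*(3*w + x)) dw = (3*z) dw, which multiplied by dx ∧ dy gives (3*z) dx ∧ dy ∧ dw
  d(3*w^2 + 3*x*y) includes (∂/∂y)(3*w^2 + 3*x*y) dy = (3*x) dy, which multiplied by dx ∧ dw gives (-3*x) dx ∧ dy ∧ dw
  d(w*(w + z)) includes (∂/∂w)(w*(w + z)) dw = (2*w + z) dw, which multiplied by dy ∧ dz gives (2*w + z) dy ∧ dz ∧ dw
  d(2*w*y) includes (∂/∂y)(2*w*y) dy = (2*w) dy, which multiplied by dz ∧ dw gives (2*w) dy ∧ dz ∧ dw
Collecting like 3-forms: d(omega) = (3*w + x) dx ∧ dy ∧ dz + (-3*x + 3*z) dx ∧ dy ∧ dw + (4*w + z) dy ∧ dz ∧ dw.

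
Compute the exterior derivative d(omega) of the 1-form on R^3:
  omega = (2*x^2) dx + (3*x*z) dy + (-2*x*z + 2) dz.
d(omega) = (3*z) dx ∧ dy + (-2*z) dx ∧ dz + (-3*x) dy ∧ dz

For a 1-form omega = sum_i f_i dx_i, the exterior derivative is
  d(omega) = sum_{i < j} (∂f_j/∂x_i - ∂f_i/∂x_j) dx_i ∧ dx_j.
  coefficient of dx ∧ dy: ∂f_2/∂x - ∂f_1/∂y = ∂(3*x*z)/∂x - ∂(2*x^2)/∂y = 3*z
  coefficient of dx ∧ dz: ∂f_3/∂x - ∂f_1/∂z = ∂(-2*x*z + 2)/∂x - ∂(2*x^2)/∂z = -2*z
  coefficient of dy ∧ dz: ∂f_3/∂y - ∂f_2/∂z = ∂(-2*x*z + 2)/∂y - ∂(3*x*z)/∂z = -3*x
Assembling: d(omega) = (3*z) dx ∧ dy + (-2*z) dx ∧ dz + (-3*x) dy ∧ dz.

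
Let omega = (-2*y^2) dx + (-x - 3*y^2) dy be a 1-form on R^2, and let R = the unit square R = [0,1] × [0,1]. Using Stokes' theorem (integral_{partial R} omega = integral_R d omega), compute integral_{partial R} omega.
integral_(partial R) omega = 1

Stokes: integral_partial_R omega = integral_R d omega with d omega = (∂Q/∂x - ∂P/∂y) dx ∧ dy.
  ∂Q/∂x = -1
  ∂P/∂y = -4*y
  integrand = ∂Q/∂x - ∂P/∂y = 4*y - 1.
Integrating over R: integral_0^1 integral_0^1 (4*y - 1) dx dy = 1.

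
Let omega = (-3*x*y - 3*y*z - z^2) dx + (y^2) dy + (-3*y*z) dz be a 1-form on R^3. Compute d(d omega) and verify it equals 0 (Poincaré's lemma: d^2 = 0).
d(d omega) = 0

Step 1: d omega = sum_{i<j} (∂f_j/∂x_i - ∂f_i/∂x_j) dx_i ∧ dx_j:
  coeff of dx ∧ dy: 3*x + 3*z
  coeff of dx ∧ dz: 3*y + 2*z
  coeff of dy ∧ dz: -3*z
Step 2: Apply d again to each 2-form coefficient. The only possible 3-form in R^3 is dx ∧ dy ∧ dz, with coefficient
  ∂(coeff of dy∧dz)/∂x - ∂(coeff of dx∧dz)/∂y + ∂(coeff of dx∧dy)/∂z
  = ∂/∂x (-3*z) - ∂/∂y (3*y + 2*z) + ∂/∂z (3*x + 3*z).
Each of these terms simplifies to sums of mixed partials that cancel in pairs. The result is 0 (by equality of mixed partials for smooth functions — Schwarz / Clairaut).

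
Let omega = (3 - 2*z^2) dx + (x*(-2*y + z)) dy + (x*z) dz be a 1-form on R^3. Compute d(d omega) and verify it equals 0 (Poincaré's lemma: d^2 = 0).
d(d omega) = 0

Step 1: d omega = sum_{i<j} (∂f_j/∂x_i - ∂f_i/∂x_j) dx_i ∧ dx_j:
  coeff of dx ∧ dy: -2*y + z
  coeff of dx ∧ dz: 5*z
  coeff of dy ∧ dz: -x
Step 2: Apply d again to each 2-form coefficient. The only possible 3-form in R^3 is dx ∧ dy ∧ dz, with coefficient
  ∂(coeff of dy∧dz)/∂x - ∂(coeff of dx∧dz)/∂y + ∂(coeff of dx∧dy)/∂z
  = ∂/∂x (-x) - ∂/∂y (5*z) + ∂/∂z (-2*y + z).
Each of these terms simplifies to sums of mixed partials that cancel in pairs. The result is 0 (by equality of mixed partials for smooth functions — Schwarz / Clairaut).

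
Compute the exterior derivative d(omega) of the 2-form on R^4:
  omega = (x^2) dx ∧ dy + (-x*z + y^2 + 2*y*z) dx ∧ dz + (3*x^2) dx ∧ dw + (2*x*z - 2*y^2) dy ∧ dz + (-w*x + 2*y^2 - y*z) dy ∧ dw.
d(omega) = (-2*y) dx ∧ dy ∧ dz + (-w) dx ∧ dy ∧ dw + (y) dy ∧ dz ∧ dw

For a 2-form omega = sum_{i<j} g_{ij} dx_i ∧ dx_j, the exterior derivative is
  d(omega) = sum_{i<j} d(g_{ij}) ∧ dx_i ∧ dx_j = sum_{i<j, k} (∂g_{ij}/∂x_k) dx_k ∧ dx_i ∧ dx_j.
Expand each term, using dx_k ∧ dx_i ∧ dx_j = sgn(permutation) dx_{(a)} ∧ dx_{(b)} ∧ dx_{(c)} with (a < b < c) sorted:
  d(-x*z + y^2 + 2*y*z) includes (∂/∂y)(-x*z + y^2 + 2*y*z) dy = (2*y + 2*z) dy, which multiplied by dx ∧ dz gives (-2*y - 2*z) dx ∧ dy ∧ dz
  d(2*x*z - 2*y^2) includes (∂/∂x)(2*x*z - 2*y^2) dx = (2*z) dx, which multiplied by dy ∧ dz gives (2*z) dx ∧ dy ∧ dz
  d(-w*x + 2*y^2 - y*z) includes (∂/∂x)(-w*x + 2*y^2 - y*z) dx = (-w) dx, which multiplied by dy ∧ dw gives (-w) dx ∧ dy ∧ dw
  d(-w*x + 2*y^2 - y*z) includes (∂/∂z)(-w*x + 2*y^2 - y*z) dz = (-y) dz, which multiplied by dy ∧ dw gives (y) dy ∧ dz ∧ dw
Collecting like 3-forms: d(omega) = (-2*y) dx ∧ dy ∧ dz + (-w) dx ∧ dy ∧ dw + (y) dy ∧ dz ∧ dw.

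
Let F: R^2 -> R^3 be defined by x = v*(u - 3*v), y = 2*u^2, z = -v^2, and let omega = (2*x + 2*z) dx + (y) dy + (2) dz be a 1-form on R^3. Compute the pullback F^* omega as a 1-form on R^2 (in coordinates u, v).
F^* omega = (8*u^3 + 2*u*v^2 - 8*v^3) du + (2*v*(u^2 - 10*u*v + 24*v^2 - 2)) dv

Using F^*(f dg) = (f ∘ F) d(g ∘ F), substitute each coordinate x_i by F_i(u, v) in f_i, and replace dx_i by d F_i = (∂F_i/∂u) du + (∂F_i/∂v) dv.
  For the x component: f_1(F) = 2*v*(u - 4*v); d F_1 = (v) du + (u - 6*v) dv
  For the y component: f_2(F) = 2*u^2; d F_2 = (4*u) du + (0) dv
  For the z component: f_3(F) = 2; d F_3 = (0) du + (-2*v) dv
Combining and collecting du, dv coefficients:
  coeff of du: 8*u^3 + 2*u*v^2 - 8*v^3
  coeff of dv: 2*v*(u^2 - 10*u*v + 24*v^2 - 2)
F^* omega = (8*u^3 + 2*u*v^2 - 8*v^3) du + (2*v*(u^2 - 10*u*v + 24*v^2 - 2)) dv.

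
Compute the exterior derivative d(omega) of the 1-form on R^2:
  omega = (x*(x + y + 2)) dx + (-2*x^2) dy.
d(omega) = (-5*x) dx ∧ dy

For a 1-form omega = sum_i f_i dx_i, the exterior derivative is
  d(omega) = sum_{i < j} (∂f_j/∂x_i - ∂f_i/∂x_j) dx_i ∧ dx_j.
  coefficient of dx ∧ dy: ∂f_2/∂x - ∂f_1/∂y = ∂(-2*x^2)/∂x - ∂(x*(x + y + 2))/∂y = -5*x
Assembling: d(omega) = (-5*x) dx ∧ dy.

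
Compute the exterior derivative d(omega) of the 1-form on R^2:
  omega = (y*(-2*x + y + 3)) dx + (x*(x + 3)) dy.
d(omega) = (4*x - 2*y) dx ∧ dy

For a 1-form omega = sum_i f_i dx_i, the exterior derivative is
  d(omega) = sum_{i < j} (∂f_j/∂x_i - ∂f_i/∂x_j) dx_i ∧ dx_j.
  coefficient of dx ∧ dy: ∂f_2/∂x - ∂f_1/∂y = ∂(x*(x + 3))/∂x - ∂(y*(-2*x + y + 3))/∂y = 4*x - 2*y
Assembling: d(omega) = (4*x - 2*y) dx ∧ dy.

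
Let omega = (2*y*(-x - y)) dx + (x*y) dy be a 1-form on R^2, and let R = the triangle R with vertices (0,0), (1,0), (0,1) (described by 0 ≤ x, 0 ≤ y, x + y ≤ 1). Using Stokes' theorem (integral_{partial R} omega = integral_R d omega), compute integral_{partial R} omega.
integral_(partial R) omega = 7/6

Stokes: integral_partial_R omega = integral_R d omega with d omega = (∂Q/∂x - ∂P/∂y) dx ∧ dy.
  ∂Q/∂x = y
  ∂P/∂y = -2*x - 4*y
  integrand = ∂Q/∂x - ∂P/∂y = 2*x + 5*y.
Integrating over R: integral_0^1 integral_0^{1-x} (2*x + 5*y) dy dx = 7/6.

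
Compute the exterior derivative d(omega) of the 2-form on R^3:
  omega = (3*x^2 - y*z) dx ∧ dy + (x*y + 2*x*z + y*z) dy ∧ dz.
d(omega) = (2*z) dx ∧ dy ∧ dz

For a 2-form omega = sum_{i<j} g_{ij} dx_i ∧ dx_j, the exterior derivative is
  d(omega) = sum_{i<j} d(g_{ij}) ∧ dx_i ∧ dx_j = sum_{i<j, k} (∂g_{ij}/∂x_k) dx_k ∧ dx_i ∧ dx_j.
Expand each term, using dx_k ∧ dx_i ∧ dx_j = sgn(permutation) dx_{(a)} ∧ dx_{(b)} ∧ dx_{(c)} with (a < b < c) sorted:
  d(3*x^2 - y*z) includes (∂/∂z)(3*x^2 - y*z) dz = (-y) dz, which multiplied by dx ∧ dy gives (-y) dx ∧ dy ∧ dz
  d(x*y + 2*x*z + y*z) includes (∂/∂x)(x*y + 2*x*z + y*z) dx = (y + 2*z) dx, which multiplied by dy ∧ dz gives (y + 2*z) dx ∧ dy ∧ dz
Collecting like 3-forms: d(omega) = (2*z) dx ∧ dy ∧ dz.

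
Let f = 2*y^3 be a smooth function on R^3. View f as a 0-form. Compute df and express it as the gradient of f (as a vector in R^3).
df = (0) dx + (6*y^2) dy + (0) dz; grad f = (0, 6*y^2, 0)

For a 0-form f, d f = (∂f/∂x) dx + (∂f/∂y) dy + (∂f/∂z) dz. The components of the vector representation are exactly the entries of grad f in Cartesian coordinates:
  ∂f/∂x = 0
  ∂f/∂y = 6*y^2
  ∂f/∂z = 0.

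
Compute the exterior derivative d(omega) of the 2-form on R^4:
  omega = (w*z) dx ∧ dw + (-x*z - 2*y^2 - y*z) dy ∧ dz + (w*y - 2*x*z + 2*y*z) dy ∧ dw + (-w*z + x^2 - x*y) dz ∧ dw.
d(omega) = (-w + 2*x - y) dx ∧ dz ∧ dw + (-z) dx ∧ dy ∧ dz + (-2*z) dx ∧ dy ∧ dw + (x - 2*y) dy ∧ dz ∧ dw

For a 2-form omega = sum_{i<j} g_{ij} dx_i ∧ dx_j, the exterior derivative is
  d(omega) = sum_{i<j} d(g_{ij}) ∧ dx_i ∧ dx_j = sum_{i<j, k} (∂g_{ij}/∂x_k) dx_k ∧ dx_i ∧ dx_j.
Expand each term, using dx_k ∧ dx_i ∧ dx_j = sgn(permutation) dx_{(a)} ∧ dx_{(b)} ∧ dx_{(c)} with (a < b < c) sorted:
  d(w*z) includes (∂/∂z)(w*z) dz = (w) dz, which multiplied by dx ∧ dw gives (-w) dx ∧ dz ∧ dw
  d(-x*z - 2*y^2 - y*z) includes (∂/∂x)(-x*z - 2*y^2 - y*z) dx = (-z) dx, which multiplied by dy ∧ dz gives (-z) dx ∧ dy ∧ dz
  d(w*y - 2*x*z + 2*y*z) includes (∂/∂x)(w*y - 2*x*z + 2*y*z) dx = (-2*z) dx, which multiplied by dy ∧ dw gives (-2*z) dx ∧ dy ∧ dw
  d(w*y - 2*x*z + 2*y*z) includes (∂/∂z)(w*y - 2*x*z + 2*y*z) dz = (-2*x + 2*y) dz, which multiplied by dy ∧ dw gives (2*x - 2*y) dy ∧ dz ∧ dw
  d(-w*z + x^2 - x*y) includes (∂/∂x)(-w*z + x^2 - x*y) dx = (2*x - y) dx, which multiplied by dz ∧ dw gives (2*x - y) dx ∧ dz ∧ dw
  d(-w*z + x^2 - x*y) includes (∂/∂y)(-w*z + x^2 - x*y) dy = (-x) dy, which multiplied by dz ∧ dw gives (-x) dy ∧ dz ∧ dw
Collecting like 3-forms: d(omega) = (-w + 2*x - y) dx ∧ dz ∧ dw + (-z) dx ∧ dy ∧ dz + (-2*z) dx ∧ dy ∧ dw + (x - 2*y) dy ∧ dz ∧ dw.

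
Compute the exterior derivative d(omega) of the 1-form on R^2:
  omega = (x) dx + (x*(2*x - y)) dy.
d(omega) = (4*x - y) dx ∧ dy

For a 1-form omega = sum_i f_i dx_i, the exterior derivative is
  d(omega) = sum_{i < j} (∂f_j/∂x_i - ∂f_i/∂x_j) dx_i ∧ dx_j.
  coefficient of dx ∧ dy: ∂f_2/∂x - ∂f_1/∂y = ∂(x*(2*x - y))/∂x - ∂(x)/∂y = 4*x - y
Assembling: d(omega) = (4*x - y) dx ∧ dy.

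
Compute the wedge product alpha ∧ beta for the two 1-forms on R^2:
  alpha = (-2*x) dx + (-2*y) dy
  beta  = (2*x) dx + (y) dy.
alpha ∧ beta = (2*x*y) dx ∧ dy

Distribute the wedge, using dx_i ∧ dx_j = -dx_j ∧ dx_i and dx_i ∧ dx_i = 0. For each pair (i, j) with i < j, the coefficient of dx_i ∧ dx_j in alpha ∧ beta is (alpha_i * beta_j - alpha_j * beta_i). Collecting: alpha ∧ beta = (2*x*y) dx ∧ dy.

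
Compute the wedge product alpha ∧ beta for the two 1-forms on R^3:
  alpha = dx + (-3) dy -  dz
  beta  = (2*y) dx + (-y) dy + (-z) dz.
alpha ∧ beta = (5*y) dx ∧ dy + (2*y - z) dx ∧ dz + (-y + 3*z) dy ∧ dz

Distribute the wedge, using dx_i ∧ dx_j = -dx_j ∧ dx_i and dx_i ∧ dx_i = 0. For each pair (i, j) with i < j, the coefficient of dx_i ∧ dx_j in alpha ∧ beta is (alpha_i * beta_j - alpha_j * beta_i). Collecting: alpha ∧ beta = (5*y) dx ∧ dy + (2*y - z) dx ∧ dz + (-y + 3*z) dy ∧ dz.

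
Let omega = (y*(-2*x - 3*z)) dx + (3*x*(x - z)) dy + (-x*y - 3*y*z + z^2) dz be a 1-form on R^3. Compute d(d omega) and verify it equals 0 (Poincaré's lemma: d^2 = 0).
d(d omega) = 0

Step 1: d omega = sum_{i<j} (∂f_j/∂x_i - ∂f_i/∂x_j) dx_i ∧ dx_j:
  coeff of dx ∧ dy: 8*x
  coeff of dx ∧ dz: 2*y
  coeff of dy ∧ dz: 2*x - 3*z
Step 2: Apply d again to each 2-form coefficient. The only possible 3-form in R^3 is dx ∧ dy ∧ dz, with coefficient
  ∂(coeff of dy∧dz)/∂x - ∂(coeff of dx∧dz)/∂y + ∂(coeff of dx∧dy)/∂z
  = ∂/∂x (2*x - 3*z) - ∂/∂y (2*y) + ∂/∂z (8*x).
Each of these terms simplifies to sums of mixed partials that cancel in pairs. The result is 0 (by equality of mixed partials for smooth functions — Schwarz / Clairaut).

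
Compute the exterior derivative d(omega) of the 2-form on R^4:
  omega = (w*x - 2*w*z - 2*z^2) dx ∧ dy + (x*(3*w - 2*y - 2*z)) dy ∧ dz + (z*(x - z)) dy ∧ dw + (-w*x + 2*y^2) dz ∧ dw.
d(omega) = (w - 2*y - 6*z) dx ∧ dy ∧ dz + (x - z) dx ∧ dy ∧ dw + (2*x + 4*y + 2*z) dy ∧ dz ∧ dw + (-w) dx ∧ dz ∧ dw

For a 2-form omega = sum_{i<j} g_{ij} dx_i ∧ dx_j, the exterior derivative is
  d(omega) = sum_{i<j} d(g_{ij}) ∧ dx_i ∧ dx_j = sum_{i<j, k} (∂g_{ij}/∂x_k) dx_k ∧ dx_i ∧ dx_j.
Expand each term, using dx_k ∧ dx_i ∧ dx_j = sgn(permutation) dx_{(a)} ∧ dx_{(b)} ∧ dx_{(c)} with (a < b < c) sorted:
  d(w*x - 2*w*z - 2*z^2) includes (∂/∂z)(w*x - 2*w*z - 2*z^2) dz = (-2*w - 4*z) dz, which multiplied by dx ∧ dy gives (-2*w - 4*z) dx ∧ dy ∧ dz
  d(w*x - 2*w*z - 2*z^2) includes (∂/∂w)(w*x - 2*w*z - 2*z^2) dw = (x - 2*z) dw, which multiplied by dx ∧ dy gives (x - 2*z) dx ∧ dy ∧ dw
  d(x*(3*w - 2*y - 2*z)) includes (∂/∂x)(x*(3*w - 2*y - 2*z)) dx = (3*w - 2*y - 2*z) dx, which multiplied by dy ∧ dz gives (3*w - 2*y - 2*z) dx ∧ dy ∧ dz
  d(x*(3*w - 2*y - 2*z)) includes (∂/∂w)(x*(3*w - 2*y - 2*z)) dw = (3*x) dw, which multiplied by dy ∧ dz gives (3*x) dy ∧ dz ∧ dw
  d(z*(x - z)) includes (∂/∂x)(z*(x - z)) dx = (z) dx, which multiplied by dy ∧ dw gives (z) dx ∧ dy ∧ dw
  d(z*(x - z)) includes (∂/∂z)(z*(x - z)) dz = (x - 2*z) dz, which multiplied by dy ∧ dw gives (-x + 2*z) dy ∧ dz ∧ dw
  d(-w*x + 2*y^2) includes (∂/∂x)(-w*x + 2*y^2) dx = (-w) dx, which multiplied by dz ∧ dw gives (-w) dx ∧ dz ∧ dw
  d(-w*x + 2*y^2) includes (∂/∂y)(-w*x + 2*y^2) dy = (4*y) dy, which multiplied by dz ∧ dw gives (4*y) dy ∧ dz ∧ dw
Collecting like 3-forms: d(omega) = (w - 2*y - 6*z) dx ∧ dy ∧ dz + (x - z) dx ∧ dy ∧ dw + (2*x + 4*y + 2*z) dy ∧ dz ∧ dw + (-w) dx ∧ dz ∧ dw.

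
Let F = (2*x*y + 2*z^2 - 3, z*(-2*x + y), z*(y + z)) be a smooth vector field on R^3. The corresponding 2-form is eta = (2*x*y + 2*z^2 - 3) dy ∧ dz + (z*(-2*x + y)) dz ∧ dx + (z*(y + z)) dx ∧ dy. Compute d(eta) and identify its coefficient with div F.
d(eta) = (3*y + 3*z) dx ∧ dy ∧ dz; div F = 3*y + 3*z

For a 2-form in R^3 of the form above, applying d gives a 3-form with coefficient ∂P/∂x + ∂Q/∂y + ∂R/∂z:
  ∂P/∂x = 2*y
  ∂Q/∂y = z
  ∂R/∂z = y + 2*z
Sum = 3*y + 3*z, which is exactly div F.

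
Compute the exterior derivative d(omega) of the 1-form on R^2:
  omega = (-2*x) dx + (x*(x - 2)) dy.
d(omega) = (2*x - 2) dx ∧ dy

For a 1-form omega = sum_i f_i dx_i, the exterior derivative is
  d(omega) = sum_{i < j} (∂f_j/∂x_i - ∂f_i/∂x_j) dx_i ∧ dx_j.
  coefficient of dx ∧ dy: ∂f_2/∂x - ∂f_1/∂y = ∂(x*(x - 2))/∂x - ∂(-2*x)/∂y = 2*x - 2
Assembling: d(omega) = (2*x - 2) dx ∧ dy.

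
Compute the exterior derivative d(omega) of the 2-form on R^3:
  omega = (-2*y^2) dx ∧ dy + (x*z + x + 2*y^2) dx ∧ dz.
d(omega) = (-4*y) dx ∧ dy ∧ dz

For a 2-form omega = sum_{i<j} g_{ij} dx_i ∧ dx_j, the exterior derivative is
  d(omega) = sum_{i<j} d(g_{ij}) ∧ dx_i ∧ dx_j = sum_{i<j, k} (∂g_{ij}/∂x_k) dx_k ∧ dx_i ∧ dx_j.
Expand each term, using dx_k ∧ dx_i ∧ dx_j = sgn(permutation) dx_{(a)} ∧ dx_{(b)} ∧ dx_{(c)} with (a < b < c) sorted:
  d(x*z + x + 2*y^2) includes (∂/∂y)(x*z + x + 2*y^2) dy = (4*y) dy, which multiplied by dx ∧ dz gives (-4*y) dx ∧ dy ∧ dz
Collecting like 3-forms: d(omega) = (-4*y) dx ∧ dy ∧ dz.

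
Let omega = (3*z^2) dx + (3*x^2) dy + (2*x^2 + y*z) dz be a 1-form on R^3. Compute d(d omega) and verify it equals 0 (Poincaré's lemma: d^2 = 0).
d(d omega) = 0

Step 1: d omega = sum_{i<j} (∂f_j/∂x_i - ∂f_i/∂x_j) dx_i ∧ dx_j:
  coeff of dx ∧ dy: 6*x
  coeff of dx ∧ dz: 4*x - 6*z
  coeff of dy ∧ dz: z
Step 2: Apply d again to each 2-form coefficient. The only possible 3-form in R^3 is dx ∧ dy ∧ dz, with coefficient
  ∂(coeff of dy∧dz)/∂x - ∂(coeff of dx∧dz)/∂y + ∂(coeff of dx∧dy)/∂z
  = ∂/∂x (z) - ∂/∂y (4*x - 6*z) + ∂/∂z (6*x).
Each of these terms simplifies to sums of mixed partials that cancel in pairs. The result is 0 (by equality of mixed partials for smooth functions — Schwarz / Clairaut).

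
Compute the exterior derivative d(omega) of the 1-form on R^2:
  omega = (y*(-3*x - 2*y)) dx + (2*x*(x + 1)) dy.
d(omega) = (7*x + 4*y + 2) dx ∧ dy

For a 1-form omega = sum_i f_i dx_i, the exterior derivative is
  d(omega) = sum_{i < j} (∂f_j/∂x_i - ∂f_i/∂x_j) dx_i ∧ dx_j.
  coefficient of dx ∧ dy: ∂f_2/∂x - ∂f_1/∂y = ∂(2*x*(x + 1))/∂x - ∂(y*(-3*x - 2*y))/∂y = 7*x + 4*y + 2
Assembling: d(omega) = (7*x + 4*y + 2) dx ∧ dy.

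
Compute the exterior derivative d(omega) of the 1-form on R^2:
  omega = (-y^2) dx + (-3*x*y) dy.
d(omega) = (-y) dx ∧ dy

For a 1-form omega = sum_i f_i dx_i, the exterior derivative is
  d(omega) = sum_{i < j} (∂f_j/∂x_i - ∂f_i/∂x_j) dx_i ∧ dx_j.
  coefficient of dx ∧ dy: ∂f_2/∂x - ∂f_1/∂y = ∂(-3*x*y)/∂x - ∂(-y^2)/∂y = -y
Assembling: d(omega) = (-y) dx ∧ dy.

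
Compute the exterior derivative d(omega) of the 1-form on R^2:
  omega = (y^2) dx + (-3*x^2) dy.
d(omega) = (-6*x - 2*y) dx ∧ dy

For a 1-form omega = sum_i f_i dx_i, the exterior derivative is
  d(omega) = sum_{i < j} (∂f_j/∂x_i - ∂f_i/∂x_j) dx_i ∧ dx_j.
  coefficient of dx ∧ dy: ∂f_2/∂x - ∂f_1/∂y = ∂(-3*x^2)/∂x - ∂(y^2)/∂y = -6*x - 2*y
Assembling: d(omega) = (-6*x - 2*y) dx ∧ dy.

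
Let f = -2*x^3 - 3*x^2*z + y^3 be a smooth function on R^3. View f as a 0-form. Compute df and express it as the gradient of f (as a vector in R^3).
df = (6*x*(-x - z)) dx + (3*y^2) dy + (-3*x^2) dz; grad f = (6*x*(-x - z), 3*y^2, -3*x^2)

For a 0-form f, d f = (∂f/∂x) dx + (∂f/∂y) dy + (∂f/∂z) dz. The components of the vector representation are exactly the entries of grad f in Cartesian coordinates:
  ∂f/∂x = 6*x*(-x - z)
  ∂f/∂y = 3*y^2
  ∂f/∂z = -3*x^2.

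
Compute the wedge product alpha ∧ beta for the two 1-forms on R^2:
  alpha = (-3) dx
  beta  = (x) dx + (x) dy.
alpha ∧ beta = (-3*x) dx ∧ dy

Distribute the wedge, using dx_i ∧ dx_j = -dx_j ∧ dx_i and dx_i ∧ dx_i = 0. For each pair (i, j) with i < j, the coefficient of dx_i ∧ dx_j in alpha ∧ beta is (alpha_i * beta_j - alpha_j * beta_i). Collecting: alpha ∧ beta = (-3*x) dx ∧ dy.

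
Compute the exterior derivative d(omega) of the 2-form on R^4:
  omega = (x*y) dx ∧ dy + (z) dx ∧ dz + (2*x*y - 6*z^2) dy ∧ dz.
d(omega) = (2*y) dx ∧ dy ∧ dz

For a 2-form omega = sum_{i<j} g_{ij} dx_i ∧ dx_j, the exterior derivative is
  d(omega) = sum_{i<j} d(g_{ij}) ∧ dx_i ∧ dx_j = sum_{i<j, k} (∂g_{ij}/∂x_k) dx_k ∧ dx_i ∧ dx_j.
Expand each term, using dx_k ∧ dx_i ∧ dx_j = sgn(permutation) dx_{(a)} ∧ dx_{(b)} ∧ dx_{(c)} with (a < b < c) sorted:
  d(2*x*y - 6*z^2) includes (∂/∂x)(2*x*y - 6*z^2) dx = (2*y) dx, which multiplied by dy ∧ dz gives (2*y) dx ∧ dy ∧ dz
Collecting like 3-forms: d(omega) = (2*y) dx ∧ dy ∧ dz.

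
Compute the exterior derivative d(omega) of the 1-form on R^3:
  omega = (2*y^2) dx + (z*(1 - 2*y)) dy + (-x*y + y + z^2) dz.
d(omega) = (-4*y) dx ∧ dy + (-y) dx ∧ dz + (-x + 2*y) dy ∧ dz

For a 1-form omega = sum_i f_i dx_i, the exterior derivative is
  d(omega) = sum_{i < j} (∂f_j/∂x_i - ∂f_i/∂x_j) dx_i ∧ dx_j.
  coefficient of dx ∧ dy: ∂f_2/∂x - ∂f_1/∂y = ∂(z*(1 - 2*y))/∂x - ∂(2*y^2)/∂y = -4*y
  coefficient of dx ∧ dz: ∂f_3/∂x - ∂f_1/∂z = ∂(-x*y + y + z^2)/∂x - ∂(2*y^2)/∂z = -y
  coefficient of dy ∧ dz: ∂f_3/∂y - ∂f_2/∂z = ∂(-x*y + y + z^2)/∂y - ∂(z*(1 - 2*y))/∂z = -x + 2*y
Assembling: d(omega) = (-4*y) dx ∧ dy + (-y) dx ∧ dz + (-x + 2*y) dy ∧ dz.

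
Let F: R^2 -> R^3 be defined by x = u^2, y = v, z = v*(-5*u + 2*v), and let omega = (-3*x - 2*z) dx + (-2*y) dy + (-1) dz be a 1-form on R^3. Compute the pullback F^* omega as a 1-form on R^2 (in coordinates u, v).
F^* omega = (-6*u^3 + 20*u^2*v - 8*u*v^2 + 5*v) du + (5*u - 6*v) dv

Using F^*(f dg) = (f ∘ F) d(g ∘ F), substitute each coordinate x_i by F_i(u, v) in f_i, and replace dx_i by d F_i = (∂F_i/∂u) du + (∂F_i/∂v) dv.
  For the x component: f_1(F) = -3*u^2 + 10*u*v - 4*v^2; d F_1 = (2*u) du + (0) dv
  For the y component: f_2(F) = -2*v; d F_2 = (0) du + (1) dv
  For the z component: f_3(F) = -1; d F_3 = (-5*v) du + (-5*u + 4*v) dv
Combining and collecting du, dv coefficients:
  coeff of du: -6*u^3 + 20*u^2*v - 8*u*v^2 + 5*v
  coeff of dv: 5*u - 6*v
F^* omega = (-6*u^3 + 20*u^2*v - 8*u*v^2 + 5*v) du + (5*u - 6*v) dv.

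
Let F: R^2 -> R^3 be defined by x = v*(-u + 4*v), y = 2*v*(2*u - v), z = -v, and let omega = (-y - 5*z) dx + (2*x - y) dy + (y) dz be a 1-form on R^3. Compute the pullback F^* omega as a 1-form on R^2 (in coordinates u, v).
F^* omega = (v^2*(-20*u + 38*v - 5)) du + (v*(-20*u^2 + 30*u*v - 9*u - 24*v^2 + 42*v)) dv

Using F^*(f dg) = (f ∘ F) d(g ∘ F), substitute each coordinate x_i by F_i(u, v) in f_i, and replace dx_i by d F_i = (∂F_i/∂u) du + (∂F_i/∂v) dv.
  For the x component: f_1(F) = v*(-4*u + 2*v + 5); d F_1 = (-v) du + (-u + 8*v) dv
  For the y component: f_2(F) = 2*v*(-3*u + 5*v); d F_2 = (4*v) du + (4*u - 4*v) dv
  For the z component: f_3(F) = 2*v*(2*u - v); d F_3 = (0) du + (-1) dv
Combining and collecting du, dv coefficients:
  coeff of du: v^2*(-20*u + 38*v - 5)
  coeff of dv: v*(-20*u^2 + 30*u*v - 9*u - 24*v^2 + 42*v)
F^* omega = (v^2*(-20*u + 38*v - 5)) du + (v*(-20*u^2 + 30*u*v - 9*u - 24*v^2 + 42*v)) dv.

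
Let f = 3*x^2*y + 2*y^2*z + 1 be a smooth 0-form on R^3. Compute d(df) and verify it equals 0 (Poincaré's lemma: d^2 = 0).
d(df) = 0

Step 1: df = sum_i (∂f/∂x_i) dx_i = (6*x*y) dx + (3*x^2 + 4*y*z) dy + (2*y^2) dz.
Step 2: Apply d again. Using the 1-form formula, the coefficient of dx ∧ dy in d(df) is ∂^2 f/∂x ∂y - ∂^2 f/∂y ∂x = (6*x) - (6*x) = 0 (equality of mixed partials for smooth f).
Similarly for dx ∧ dz and dy ∧ dz — all coefficients vanish. So d(df) = 0.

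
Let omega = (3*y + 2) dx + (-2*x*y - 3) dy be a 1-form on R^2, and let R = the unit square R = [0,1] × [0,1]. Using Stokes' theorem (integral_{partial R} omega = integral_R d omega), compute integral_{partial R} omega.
integral_(partial R) omega = -4

Stokes: integral_partial_R omega = integral_R d omega with d omega = (∂Q/∂x - ∂P/∂y) dx ∧ dy.
  ∂Q/∂x = -2*y
  ∂P/∂y = 3
  integrand = ∂Q/∂x - ∂P/∂y = -2*y - 3.
Integrating over R: integral_0^1 integral_0^1 (-2*y - 3) dx dy = -4.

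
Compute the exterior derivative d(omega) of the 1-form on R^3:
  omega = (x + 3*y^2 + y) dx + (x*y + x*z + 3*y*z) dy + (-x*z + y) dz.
d(omega) = (-5*y + z - 1) dx ∧ dy + (-z) dx ∧ dz + (-x - 3*y + 1) dy ∧ dz

For a 1-form omega = sum_i f_i dx_i, the exterior derivative is
  d(omega) = sum_{i < j} (∂f_j/∂x_i - ∂f_i/∂x_j) dx_i ∧ dx_j.
  coefficient of dx ∧ dy: ∂f_2/∂x - ∂f_1/∂y = ∂(x*y + x*z + 3*y*z)/∂x - ∂(x + 3*y^2 + y)/∂y = -5*y + z - 1
  coefficient of dx ∧ dz: ∂f_3/∂x - ∂f_1/∂z = ∂(-x*z + y)/∂x - ∂(x + 3*y^2 + y)/∂z = -z
  coefficient of dy ∧ dz: ∂f_3/∂y - ∂f_2/∂z = ∂(-x*z + y)/∂y - ∂(x*y + x*z + 3*y*z)/∂z = -x - 3*y + 1
Assembling: d(omega) = (-5*y + z - 1) dx ∧ dy + (-z) dx ∧ dz + (-x - 3*y + 1) dy ∧ dz.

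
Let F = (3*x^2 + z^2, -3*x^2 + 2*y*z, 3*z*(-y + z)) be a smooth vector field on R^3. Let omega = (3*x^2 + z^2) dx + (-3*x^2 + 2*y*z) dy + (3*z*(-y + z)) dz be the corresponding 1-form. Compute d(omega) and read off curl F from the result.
d(omega) = (-2*y - 3*z) dy ∧ dz + (2*z) dz ∧ dx + (-6*x) dx ∧ dy; curl F = (-2*y - 3*z, 2*z, -6*x)

d omega = sum_{i<j} (∂f_j/∂x_i - ∂f_i/∂x_j) dx_i ∧ dx_j. Under the identification (dy ∧ dz, dz ∧ dx, dx ∧ dy) ↔ (e_x, e_y, e_z), the coefficients are exactly the components of curl F. Compute:
  ∂R/∂y - ∂Q/∂z = (-3*z) - (2*y) = -2*y - 3*z
  ∂P/∂z - ∂R/∂x = (2*z) - (0) = 2*z
  ∂Q/∂x - ∂P/∂y = (-6*x) - (0) = -6*x.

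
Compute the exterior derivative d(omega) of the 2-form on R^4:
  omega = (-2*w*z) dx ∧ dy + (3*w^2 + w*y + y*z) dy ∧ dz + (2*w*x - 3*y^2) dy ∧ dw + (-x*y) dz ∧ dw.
d(omega) = (-2*w) dx ∧ dy ∧ dz + (2*w - 2*z) dx ∧ dy ∧ dw + (6*w - x + y) dy ∧ dz ∧ dw + (-y) dx ∧ dz ∧ dw

For a 2-form omega = sum_{i<j} g_{ij} dx_i ∧ dx_j, the exterior derivative is
  d(omega) = sum_{i<j} d(g_{ij}) ∧ dx_i ∧ dx_j = sum_{i<j, k} (∂g_{ij}/∂x_k) dx_k ∧ dx_i ∧ dx_j.
Expand each term, using dx_k ∧ dx_i ∧ dx_j = sgn(permutation) dx_{(a)} ∧ dx_{(b)} ∧ dx_{(c)} with (a < b < c) sorted:
  d(-2*w*z) includes (∂/∂z)(-2*w*z) dz = (-2*w) dz, which multiplied by dx ∧ dy gives (-2*w) dx ∧ dy ∧ dz
  d(-2*w*z) includes (∂/∂w)(-2*w*z) dw = (-2*z) dw, which multiplied by dx ∧ dy gives (-2*z) dx ∧ dy ∧ dw
  d(3*w^2 + w*y + y*z) includes (∂/∂w)(3*w^2 + w*y + y*z) dw = (6*w + y) dw, which multiplied by dy ∧ dz gives (6*w + y) dy ∧ dz ∧ dw
  d(2*w*x - 3*y^2) includes (∂/∂x)(2*w*x - 3*y^2) dx = (2*w) dx, which multiplied by dy ∧ dw gives (2*w) dx ∧ dy ∧ dw
  d(-x*y) includes (∂/∂x)(-x*y) dx = (-y) dx, which multiplied by dz ∧ dw gives (-y) dx ∧ dz ∧ dw
  d(-x*y) includes (∂/∂y)(-x*y) dy = (-x) dy, which multiplied by dz ∧ dw gives (-x) dy ∧ dz ∧ dw
Collecting like 3-forms: d(omega) = (-2*w) dx ∧ dy ∧ dz + (2*w - 2*z) dx ∧ dy ∧ dw + (6*w - x + y) dy ∧ dz ∧ dw + (-y) dx ∧ dz ∧ dw.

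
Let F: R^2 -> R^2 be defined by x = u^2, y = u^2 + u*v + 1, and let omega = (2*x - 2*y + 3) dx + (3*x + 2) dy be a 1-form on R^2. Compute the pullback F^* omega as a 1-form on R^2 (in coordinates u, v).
F^* omega = (6*u^3 - u^2*v + 6*u + 2*v) du + (u*(3*u^2 + 2)) dv

Using F^*(f dg) = (f ∘ F) d(g ∘ F), substitute each coordinate x_i by F_i(u, v) in f_i, and replace dx_i by d F_i = (∂F_i/∂u) du + (∂F_i/∂v) dv.
  For the x component: f_1(F) = -2*u*v + 1; d F_1 = (2*u) du + (0) dv
  For the y component: f_2(F) = 3*u^2 + 2; d F_2 = (2*u + v) du + (u) dv
Combining and collecting du, dv coefficients:
  coeff of du: 6*u^3 - u^2*v + 6*u + 2*v
  coeff of dv: u*(3*u^2 + 2)
F^* omega = (6*u^3 - u^2*v + 6*u + 2*v) du + (u*(3*u^2 + 2)) dv.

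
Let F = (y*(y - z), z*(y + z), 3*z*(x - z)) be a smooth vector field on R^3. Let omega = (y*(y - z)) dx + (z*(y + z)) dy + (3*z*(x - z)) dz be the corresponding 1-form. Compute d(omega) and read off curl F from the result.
d(omega) = (-y - 2*z) dy ∧ dz + (-y - 3*z) dz ∧ dx + (-2*y + z) dx ∧ dy; curl F = (-y - 2*z, -y - 3*z, -2*y + z)

d omega = sum_{i<j} (∂f_j/∂x_i - ∂f_i/∂x_j) dx_i ∧ dx_j. Under the identification (dy ∧ dz, dz ∧ dx, dx ∧ dy) ↔ (e_x, e_y, e_z), the coefficients are exactly the components of curl F. Compute:
  ∂R/∂y - ∂Q/∂z = (0) - (y + 2*z) = -y - 2*z
  ∂P/∂z - ∂R/∂x = (-y) - (3*z) = -y - 3*z
  ∂Q/∂x - ∂P/∂y = (0) - (2*y - z) = -2*y + z.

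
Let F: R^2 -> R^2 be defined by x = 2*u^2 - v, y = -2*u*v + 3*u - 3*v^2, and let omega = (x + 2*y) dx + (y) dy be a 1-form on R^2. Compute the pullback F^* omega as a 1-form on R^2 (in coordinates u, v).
F^* omega = (8*u^3 - 16*u^2*v + 24*u^2 - 20*u*v^2 - 16*u*v + 9*u + 6*v^3 - 9*v^2) du + (4*u^2*v - 8*u^2 + 18*u*v^2 - 14*u*v - 6*u + 18*v^3 + 6*v^2 + v) dv

Using F^*(f dg) = (f ∘ F) d(g ∘ F), substitute each coordinate x_i by F_i(u, v) in f_i, and replace dx_i by d F_i = (∂F_i/∂u) du + (∂F_i/∂v) dv.
  For the x component: f_1(F) = 2*u^2 - 4*u*v + 6*u - 6*v^2 - v; d F_1 = (4*u) du + (-1) dv
  For the y component: f_2(F) = -2*u*v + 3*u - 3*v^2; d F_2 = (3 - 2*v) du + (-2*u - 6*v) dv
Combining and collecting du, dv coefficients:
  coeff of du: 8*u^3 - 16*u^2*v + 24*u^2 - 20*u*v^2 - 16*u*v + 9*u + 6*v^3 - 9*v^2
  coeff of dv: 4*u^2*v - 8*u^2 + 18*u*v^2 - 14*u*v - 6*u + 18*v^3 + 6*v^2 + v
F^* omega = (8*u^3 - 16*u^2*v + 24*u^2 - 20*u*v^2 - 16*u*v + 9*u + 6*v^3 - 9*v^2) du + (4*u^2*v - 8*u^2 + 18*u*v^2 - 14*u*v - 6*u + 18*v^3 + 6*v^2 + v) dv.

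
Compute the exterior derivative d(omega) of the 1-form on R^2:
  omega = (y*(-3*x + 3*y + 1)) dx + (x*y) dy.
d(omega) = (3*x - 5*y - 1) dx ∧ dy

For a 1-form omega = sum_i f_i dx_i, the exterior derivative is
  d(omega) = sum_{i < j} (∂f_j/∂x_i - ∂f_i/∂x_j) dx_i ∧ dx_j.
  coefficient of dx ∧ dy: ∂f_2/∂x - ∂f_1/∂y = ∂(x*y)/∂x - ∂(y*(-3*x + 3*y + 1))/∂y = 3*x - 5*y - 1
Assembling: d(omega) = (3*x - 5*y - 1) dx ∧ dy.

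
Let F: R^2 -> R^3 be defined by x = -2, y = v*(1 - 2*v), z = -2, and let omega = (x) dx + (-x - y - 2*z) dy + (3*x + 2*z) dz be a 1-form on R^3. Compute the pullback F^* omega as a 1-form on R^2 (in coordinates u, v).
F^* omega = (-8*v^3 + 6*v^2 - 25*v + 6) dv

Using F^*(f dg) = (f ∘ F) d(g ∘ F), substitute each coordinate x_i by F_i(u, v) in f_i, and replace dx_i by d F_i = (∂F_i/∂u) du + (∂F_i/∂v) dv.
  For the x component: f_1(F) = -2; d F_1 = (0) du + (0) dv
  For the y component: f_2(F) = 2*v^2 - v + 6; d F_2 = (0) du + (1 - 4*v) dv
  For the z component: f_3(F) = -10; d F_3 = (0) du + (0) dv
Combining and collecting du, dv coefficients:
  coeff of du: 0
  coeff of dv: -8*v^3 + 6*v^2 - 25*v + 6
F^* omega = (-8*v^3 + 6*v^2 - 25*v + 6) dv.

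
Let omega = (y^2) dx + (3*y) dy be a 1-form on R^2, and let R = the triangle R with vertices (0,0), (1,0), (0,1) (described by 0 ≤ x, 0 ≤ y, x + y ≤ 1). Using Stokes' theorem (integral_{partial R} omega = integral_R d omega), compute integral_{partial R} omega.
integral_(partial R) omega = -1/3

Stokes: integral_partial_R omega = integral_R d omega with d omega = (∂Q/∂x - ∂P/∂y) dx ∧ dy.
  ∂Q/∂x = 0
  ∂P/∂y = 2*y
  integrand = ∂Q/∂x - ∂P/∂y = -2*y.
Integrating over R: integral_0^1 integral_0^{1-x} (-2*y) dy dx = -1/3.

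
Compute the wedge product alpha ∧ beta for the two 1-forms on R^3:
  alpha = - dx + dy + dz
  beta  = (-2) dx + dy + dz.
alpha ∧ beta = (1) dx ∧ dy + (1) dx ∧ dz

Distribute the wedge, using dx_i ∧ dx_j = -dx_j ∧ dx_i and dx_i ∧ dx_i = 0. For each pair (i, j) with i < j, the coefficient of dx_i ∧ dx_j in alpha ∧ beta is (alpha_i * beta_j - alpha_j * beta_i). Collecting: alpha ∧ beta = (1) dx ∧ dy + (1) dx ∧ dz.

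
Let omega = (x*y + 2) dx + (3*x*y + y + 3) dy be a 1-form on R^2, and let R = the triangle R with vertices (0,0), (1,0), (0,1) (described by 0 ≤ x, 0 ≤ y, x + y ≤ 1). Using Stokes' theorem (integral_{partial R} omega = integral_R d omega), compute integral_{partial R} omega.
integral_(partial R) omega = 1/3

Stokes: integral_partial_R omega = integral_R d omega with d omega = (∂Q/∂x - ∂P/∂y) dx ∧ dy.
  ∂Q/∂x = 3*y
  ∂P/∂y = x
  integrand = ∂Q/∂x - ∂P/∂y = -x + 3*y.
Integrating over R: integral_0^1 integral_0^{1-x} (-x + 3*y) dy dx = 1/3.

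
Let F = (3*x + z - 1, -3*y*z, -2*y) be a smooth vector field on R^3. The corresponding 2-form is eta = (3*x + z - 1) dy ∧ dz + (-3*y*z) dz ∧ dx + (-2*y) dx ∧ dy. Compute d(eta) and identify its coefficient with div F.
d(eta) = (3 - 3*z) dx ∧ dy ∧ dz; div F = 3 - 3*z

For a 2-form in R^3 of the form above, applying d gives a 3-form with coefficient ∂P/∂x + ∂Q/∂y + ∂R/∂z:
  ∂P/∂x = 3
  ∂Q/∂y = -3*z
  ∂R/∂z = 0
Sum = 3 - 3*z, which is exactly div F.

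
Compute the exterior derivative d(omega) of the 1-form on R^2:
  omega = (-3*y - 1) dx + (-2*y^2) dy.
d(omega) = (3) dx ∧ dy

For a 1-form omega = sum_i f_i dx_i, the exterior derivative is
  d(omega) = sum_{i < j} (∂f_j/∂x_i - ∂f_i/∂x_j) dx_i ∧ dx_j.
  coefficient of dx ∧ dy: ∂f_2/∂x - ∂f_1/∂y = ∂(-2*y^2)/∂x - ∂(-3*y - 1)/∂y = 3
Assembling: d(omega) = (3) dx ∧ dy.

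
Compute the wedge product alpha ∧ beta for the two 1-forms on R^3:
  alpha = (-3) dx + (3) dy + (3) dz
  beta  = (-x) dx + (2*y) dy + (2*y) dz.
alpha ∧ beta = (3*x - 6*y) dx ∧ dy + (3*x - 6*y) dx ∧ dz

Distribute the wedge, using dx_i ∧ dx_j = -dx_j ∧ dx_i and dx_i ∧ dx_i = 0. For each pair (i, j) with i < j, the coefficient of dx_i ∧ dx_j in alpha ∧ beta is (alpha_i * beta_j - alpha_j * beta_i). Collecting: alpha ∧ beta = (3*x - 6*y) dx ∧ dy + (3*x - 6*y) dx ∧ dz.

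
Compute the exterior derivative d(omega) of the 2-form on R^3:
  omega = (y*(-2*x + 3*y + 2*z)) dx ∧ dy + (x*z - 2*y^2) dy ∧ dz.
d(omega) = (2*y + z) dx ∧ dy ∧ dz

For a 2-form omega = sum_{i<j} g_{ij} dx_i ∧ dx_j, the exterior derivative is
  d(omega) = sum_{i<j} d(g_{ij}) ∧ dx_i ∧ dx_j = sum_{i<j, k} (∂g_{ij}/∂x_k) dx_k ∧ dx_i ∧ dx_j.
Expand each term, using dx_k ∧ dx_i ∧ dx_j = sgn(permutation) dx_{(a)} ∧ dx_{(b)} ∧ dx_{(c)} with (a < b < c) sorted:
  d(y*(-2*x + 3*y + 2*z)) includes (∂/∂z)(y*(-2*x + 3*y + 2*z)) dz = (2*y) dz, which multiplied by dx ∧ dy gives (2*y) dx ∧ dy ∧ dz
  d(x*z - 2*y^2) includes (∂/∂x)(x*z - 2*y^2) dx = (z) dx, which multiplied by dy ∧ dz gives (z) dx ∧ dy ∧ dz
Collecting like 3-forms: d(omega) = (2*y + z) dx ∧ dy ∧ dz.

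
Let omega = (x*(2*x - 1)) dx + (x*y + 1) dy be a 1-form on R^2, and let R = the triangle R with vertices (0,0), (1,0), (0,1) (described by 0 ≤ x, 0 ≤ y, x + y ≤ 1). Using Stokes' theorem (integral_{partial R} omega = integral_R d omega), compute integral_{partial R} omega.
integral_(partial R) omega = 1/6

Stokes: integral_partial_R omega = integral_R d omega with d omega = (∂Q/∂x - ∂P/∂y) dx ∧ dy.
  ∂Q/∂x = y
  ∂P/∂y = 0
  integrand = ∂Q/∂x - ∂P/∂y = y.
Integrating over R: integral_0^1 integral_0^{1-x} (y) dy dx = 1/6.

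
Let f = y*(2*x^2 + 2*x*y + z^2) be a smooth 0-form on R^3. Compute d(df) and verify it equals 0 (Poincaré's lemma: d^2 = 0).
d(df) = 0

Step 1: df = sum_i (∂f/∂x_i) dx_i = (2*y*(2*x + y)) dx + (2*x^2 + 4*x*y + z^2) dy + (2*y*z) dz.
Step 2: Apply d again. Using the 1-form formula, the coefficient of dx ∧ dy in d(df) is ∂^2 f/∂x ∂y - ∂^2 f/∂y ∂x = (4*x + 4*y) - (4*x + 4*y) = 0 (equality of mixed partials for smooth f).
Similarly for dx ∧ dz and dy ∧ dz — all coefficients vanish. So d(df) = 0.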